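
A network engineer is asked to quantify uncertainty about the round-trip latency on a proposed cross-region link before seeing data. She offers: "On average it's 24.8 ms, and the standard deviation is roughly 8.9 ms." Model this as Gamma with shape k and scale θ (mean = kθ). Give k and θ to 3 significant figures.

k ≈ 7.76, θ ≈ 3.19

For Gamma(k, scale θ): mean = kθ, variance = kθ², so CV = 1/√k.
CV = SD/mean = 8.9/24.8 = 0.3589, hence k = 1/CV² = 7.76.
Then θ = mean/k = 24.8/7.76 = 3.19.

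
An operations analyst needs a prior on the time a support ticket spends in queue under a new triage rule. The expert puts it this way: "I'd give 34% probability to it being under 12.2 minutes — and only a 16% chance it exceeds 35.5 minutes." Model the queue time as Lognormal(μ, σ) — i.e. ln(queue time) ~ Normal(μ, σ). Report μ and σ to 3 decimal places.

If T ~ Lognormal(μ,σ) then ln T ~ Normal(μ,σ), so the p-quantile of ln T is μ + z_p·σ.
ln(12.2) = 2.501 and ln(35.5) = 3.57; z_{0.34} = -0.4125, z_{0.84} = 0.9945.
σ = (3.57 − 2.501)/(0.9945 − (-0.4125)) = 0.759.
μ = 2.501 − (-0.4125)·0.759 = 2.815.

μ ≈ 2.815, σ ≈ 0.759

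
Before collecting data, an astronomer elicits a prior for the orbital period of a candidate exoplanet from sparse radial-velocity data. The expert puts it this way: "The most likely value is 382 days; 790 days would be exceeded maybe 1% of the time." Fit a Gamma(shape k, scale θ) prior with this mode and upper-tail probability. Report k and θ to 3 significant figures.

k ≈ 10.2, θ ≈ 41.3

Gamma(k,θ) with k>1 has mode (k−1)θ, so θ = 382/(k−1).
Need P(X < 790) = 0.99 with θ tied to k this way. Start at k = 2, θ = 382: P(X<790) ≈ 0.612.
Too low — raise k to concentrate. Iterating converges to k ≈ 10.2.
Then θ = 382/(10.2−1) ≈ 41.3.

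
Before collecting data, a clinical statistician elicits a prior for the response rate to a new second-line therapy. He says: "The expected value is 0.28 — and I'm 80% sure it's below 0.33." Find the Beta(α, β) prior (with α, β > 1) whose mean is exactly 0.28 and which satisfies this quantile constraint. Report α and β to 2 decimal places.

α ≈ 15.47, β ≈ 39.77

With mean 0.28 fixed, write α = 0.28s, β = 0.72s where s = α+β.
Need P(θ < 0.33) = 0.8 under Beta(0.28s, 0.72s). Normal approximation: (q−m)/√(m(1−m)/s) ≈ z_{0.8} = 0.842, so s ≈ 0.28·0.72·(0.842)²/(0.33−0.28)² = 57.1.
At s = 57.1: P(θ<0.33) ≈ 0.804. Adjusting to match 0.8 gives s ≈ 55.23.
So α = 0.28·55.23 ≈ 15.47, β = 0.72·55.23 ≈ 39.77.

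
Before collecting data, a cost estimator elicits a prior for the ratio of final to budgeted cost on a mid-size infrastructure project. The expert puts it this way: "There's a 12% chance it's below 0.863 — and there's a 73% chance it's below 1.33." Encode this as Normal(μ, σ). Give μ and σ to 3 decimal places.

For Normal(μ,σ), the p-quantile is μ + z_p·σ. Here z_{0.12} = -1.175, z_{0.73} = 0.6128.
So 0.863 = μ − 1.175σ and 1.33 = μ + 0.6128σ.
Subtracting: σ = (1.33 − 0.863)/(0.6128 − (-1.175)) = 0.261.
Then μ = 0.863 − (-1.175)·0.261 = 1.170.

μ = 1.170, σ = 0.261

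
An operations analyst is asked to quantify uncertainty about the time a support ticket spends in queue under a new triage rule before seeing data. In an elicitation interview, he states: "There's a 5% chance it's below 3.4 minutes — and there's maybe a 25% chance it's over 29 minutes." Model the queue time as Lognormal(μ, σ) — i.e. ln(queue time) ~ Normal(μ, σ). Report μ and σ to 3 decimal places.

If T ~ Lognormal(μ,σ) then ln T ~ Normal(μ,σ), so the p-quantile of ln T is μ + z_p·σ.
ln(3.4) = 1.224 and ln(29) = 3.367; z_{0.05} = -1.645, z_{0.75} = 0.6745.
σ = (3.367 − 1.224)/(0.6745 − (-1.645)) = 0.924.
μ = 1.224 − (-1.645)·0.924 = 2.744.

μ ≈ 2.744, σ ≈ 0.924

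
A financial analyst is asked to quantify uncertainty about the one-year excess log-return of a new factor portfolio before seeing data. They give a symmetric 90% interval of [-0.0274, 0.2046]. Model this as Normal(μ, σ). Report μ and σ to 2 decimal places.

A symmetric 90% interval runs μ ± z·σ with z = 1.645.
Half-width = 0.116, so σ = 0.116/1.645 = 0.07.
μ is the interval midpoint, 0.09.

μ = 0.09, σ = 0.07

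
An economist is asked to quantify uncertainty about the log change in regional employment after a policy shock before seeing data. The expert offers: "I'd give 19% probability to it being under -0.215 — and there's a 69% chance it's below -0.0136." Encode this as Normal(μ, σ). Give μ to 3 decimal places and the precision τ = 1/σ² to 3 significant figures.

μ = -0.086, τ = 46.5

For Normal(μ,σ), the p-quantile is μ + z_p·σ. Here z_{0.19} = -0.8779, z_{0.69} = 0.4959.
So -0.215 = μ − 0.8779σ and -0.0136 = μ + 0.4959σ.
Subtracting: σ = (-0.0136 − -0.215)/(0.4959 − (-0.8779)) = 0.147.
Then μ = -0.215 − (-0.8779)·0.147 = -0.086.
Precision τ = 1/σ² = 1/0.1466² = 46.5.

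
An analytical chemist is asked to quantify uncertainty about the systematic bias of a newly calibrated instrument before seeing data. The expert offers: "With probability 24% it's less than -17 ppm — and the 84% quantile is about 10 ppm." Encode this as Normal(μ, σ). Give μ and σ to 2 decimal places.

For Normal(μ,σ), the p-quantile is μ + z_p·σ. Here z_{0.24} = -0.7063, z_{0.84} = 0.9945.
So -17 = μ − 0.7063σ and 10 = μ + 0.9945σ.
Subtracting: σ = (10 − -17)/(0.9945 − (-0.7063)) = 15.88.
Then μ = -17 − (-0.7063)·15.88 = -5.79.

μ = -5.79, σ = 15.88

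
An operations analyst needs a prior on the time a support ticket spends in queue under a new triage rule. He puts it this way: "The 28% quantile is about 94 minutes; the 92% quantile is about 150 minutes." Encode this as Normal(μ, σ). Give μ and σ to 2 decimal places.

μ = 110.42, σ = 28.17

For Normal(μ,σ), the p-quantile is μ + z_p·σ. Here z_{0.28} = -0.5828, z_{0.92} = 1.405.
So 94 = μ − 0.5828σ and 150 = μ + 1.405σ.
Subtracting: σ = (150 − 94)/(1.405 − (-0.5828)) = 28.17.
Then μ = 94 − (-0.5828)·28.17 = 110.42.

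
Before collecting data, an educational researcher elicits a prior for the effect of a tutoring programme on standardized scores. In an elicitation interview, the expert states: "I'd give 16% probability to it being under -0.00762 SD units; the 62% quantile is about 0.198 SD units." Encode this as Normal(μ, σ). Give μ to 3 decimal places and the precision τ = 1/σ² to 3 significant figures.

The p-quantile of Normal(μ,σ) is μ + z_p·σ, with z_{0.16} = -0.9945 and z_{0.62} = 0.3055.
Eliminate σ: μ = (z₂·x₁ − z₁·x₂)/(z₂ − z₁) = (0.3055·-0.00762 − (-0.9945)·0.198)/1.3 = 0.150.
Then σ = (x₂ − x₁)/(z₂ − z₁) = (0.198 − -0.00762)/1.3 = 0.158.
Precision τ = 1/σ² = 1/0.1582² = 40.

μ = 0.150, τ = 40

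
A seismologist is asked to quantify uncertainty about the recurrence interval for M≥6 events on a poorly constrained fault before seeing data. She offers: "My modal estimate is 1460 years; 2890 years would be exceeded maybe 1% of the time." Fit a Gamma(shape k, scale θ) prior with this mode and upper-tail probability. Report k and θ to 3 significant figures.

Gamma(k,θ) with k>1 has mode (k−1)θ, so θ = 1460/(k−1).
Need P(X < 2890) = 0.99 with θ tied to k this way. Start at k = 2, θ = 1460: P(X<2890) ≈ 0.588.
Too low — raise k to concentrate. Iterating converges to k ≈ 11.6.
Then θ = 1460/(11.6−1) ≈ 138.

k ≈ 11.6, θ ≈ 138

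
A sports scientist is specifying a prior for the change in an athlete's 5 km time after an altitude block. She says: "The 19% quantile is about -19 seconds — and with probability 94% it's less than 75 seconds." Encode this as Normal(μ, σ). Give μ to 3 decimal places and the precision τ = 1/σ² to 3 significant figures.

μ = 14.923, τ = 0.00067

For Normal(μ,σ), the p-quantile is μ + z_p·σ. Here z_{0.19} = -0.8779, z_{0.94} = 1.555.
So -19 = μ − 0.8779σ and 75 = μ + 1.555σ.
Subtracting: σ = (75 − -19)/(1.555 − (-0.8779)) = 38.641.
Then μ = -19 − (-0.8779)·38.641 = 14.923.
Precision τ = 1/σ² = 1/38.64² = 0.00067.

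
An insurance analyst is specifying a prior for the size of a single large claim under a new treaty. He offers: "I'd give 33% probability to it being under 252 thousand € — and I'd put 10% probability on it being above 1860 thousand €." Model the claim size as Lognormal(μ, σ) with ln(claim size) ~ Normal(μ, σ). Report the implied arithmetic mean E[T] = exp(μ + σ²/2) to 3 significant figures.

E[T] ≈ 824 thousand €

If T ~ Lognormal(μ,σ) then ln T ~ Normal(μ,σ), so the p-quantile of ln T is μ + z_p·σ.
ln(252) = 5.529 and ln(1860) = 7.528; z_{0.33} = -0.4399, z_{0.9} = 1.282.
σ = (7.528 − 5.529)/(1.282 − (-0.4399)) = 1.161.
μ = 5.529 − (-0.4399)·1.161 = 6.040.
E[T] = exp(μ + σ²/2) = exp(6.040 + 0.6742) = 824 thousand €.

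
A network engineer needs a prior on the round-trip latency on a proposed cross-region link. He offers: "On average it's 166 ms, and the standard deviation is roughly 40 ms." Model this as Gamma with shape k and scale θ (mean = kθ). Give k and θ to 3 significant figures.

k ≈ 17.2, θ ≈ 9.64

For Gamma(k, scale θ): mean = kθ, variance = kθ², so CV = 1/√k.
CV = SD/mean = 40/166 = 0.241, hence k = 1/CV² = 17.2.
Then θ = mean/k = 166/17.2 = 9.64.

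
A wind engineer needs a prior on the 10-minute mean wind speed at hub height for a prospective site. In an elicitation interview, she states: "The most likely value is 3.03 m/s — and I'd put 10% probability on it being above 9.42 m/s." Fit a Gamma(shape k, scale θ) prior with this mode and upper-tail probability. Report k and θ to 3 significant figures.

Gamma(k,θ) with k>1 has mode (k−1)θ, so θ = 3.03/(k−1).
Need P(X < 9.42) = 0.9 with θ tied to k this way. Start at k = 2, θ = 3.03: P(X<9.42) ≈ 0.817.
Too low — raise k to concentrate. Iterating converges to k ≈ 2.47.
Then θ = 3.03/(2.47−1) ≈ 2.06.

k ≈ 2.47, θ ≈ 2.06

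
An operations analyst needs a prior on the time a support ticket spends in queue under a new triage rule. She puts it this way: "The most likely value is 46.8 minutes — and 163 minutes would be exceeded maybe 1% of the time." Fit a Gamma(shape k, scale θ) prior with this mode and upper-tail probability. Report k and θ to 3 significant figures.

Gamma(k,θ) with k>1 has mode (k−1)θ, so θ = 46.8/(k−1).
Need P(X < 163) = 0.99 with θ tied to k this way. Start at k = 2, θ = 46.8: P(X<163) ≈ 0.862.
Too low — raise k to concentrate. Iterating converges to k ≈ 3.79.
Then θ = 46.8/(3.79−1) ≈ 16.8.

k ≈ 3.79, θ ≈ 16.8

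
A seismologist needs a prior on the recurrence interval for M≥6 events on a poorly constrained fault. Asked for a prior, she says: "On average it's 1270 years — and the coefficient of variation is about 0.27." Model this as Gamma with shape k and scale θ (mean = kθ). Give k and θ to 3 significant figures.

k ≈ 13.7, θ ≈ 92.6

For Gamma(k, scale θ): mean = kθ, variance = kθ², so CV = 1/√k.
CV = 0.27, hence k = 1/CV² = 13.7.
Then θ = mean/k = 1270/13.7 = 92.6.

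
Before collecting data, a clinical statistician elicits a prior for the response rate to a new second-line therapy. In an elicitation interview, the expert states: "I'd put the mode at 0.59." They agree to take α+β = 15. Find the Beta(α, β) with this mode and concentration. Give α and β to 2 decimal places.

For α,β > 1 the Beta mode is (α−1)/(α+β−2). With α+β = 15, the mode is (α−1)/13.
Set (α−1)/13 = 0.59 → α = 1 + 0.59·13 = 8.67.
β = 15 − α = 6.33.

α = 8.67, β = 6.33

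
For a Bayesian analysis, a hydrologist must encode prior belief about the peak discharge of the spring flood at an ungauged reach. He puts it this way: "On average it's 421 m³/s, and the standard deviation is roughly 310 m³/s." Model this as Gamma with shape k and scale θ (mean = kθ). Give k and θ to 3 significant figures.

k ≈ 1.84, θ ≈ 228

For Gamma(k, scale θ): mean = kθ, variance = kθ², so CV = 1/√k.
CV = SD/mean = 310/421 = 0.7363, hence k = 1/CV² = 1.84.
Then θ = mean/k = 421/1.84 = 228.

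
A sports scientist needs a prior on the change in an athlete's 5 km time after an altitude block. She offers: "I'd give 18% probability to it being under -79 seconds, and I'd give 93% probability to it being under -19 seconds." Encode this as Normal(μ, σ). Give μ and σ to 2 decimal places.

μ = -56.03, σ = 25.09

The p-quantile of Normal(μ,σ) is μ + z_p·σ, with z_{0.18} = -0.9154 and z_{0.93} = 1.476.
Eliminate σ: μ = (z₂·x₁ − z₁·x₂)/(z₂ − z₁) = (1.476·-79 − (-0.9154)·-19)/2.391 = -56.03.
Then σ = (x₂ − x₁)/(z₂ − z₁) = (-19 − -79)/2.391 = 25.09.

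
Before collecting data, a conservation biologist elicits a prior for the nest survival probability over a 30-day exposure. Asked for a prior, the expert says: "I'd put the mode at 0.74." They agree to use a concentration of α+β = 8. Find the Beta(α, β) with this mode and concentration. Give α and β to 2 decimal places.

α = 5.44, β = 2.56

For α,β > 1 the Beta mode is (α−1)/(α+β−2). With α+β = 8, the mode is (α−1)/6.
Set (α−1)/6 = 0.74 → α = 1 + 0.74·6 = 5.44.
β = 8 − α = 2.56.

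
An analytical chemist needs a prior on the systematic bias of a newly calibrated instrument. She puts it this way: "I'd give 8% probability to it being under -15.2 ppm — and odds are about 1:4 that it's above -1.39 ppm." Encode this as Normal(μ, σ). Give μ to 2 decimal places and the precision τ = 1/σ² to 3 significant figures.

μ = -6.56, τ = 0.0265

For Normal(μ,σ), the p-quantile is μ + z_p·σ. Here z_{0.08} = -1.405, z_{0.8} = 0.8416.
So -15.2 = μ − 1.405σ and -1.39 = μ + 0.8416σ.
Subtracting: σ = (-1.39 − -15.2)/(0.8416 − (-1.405)) = 6.15.
Then μ = -15.2 − (-1.405)·6.15 = -6.56.
Precision τ = 1/σ² = 1/6.147² = 0.0265.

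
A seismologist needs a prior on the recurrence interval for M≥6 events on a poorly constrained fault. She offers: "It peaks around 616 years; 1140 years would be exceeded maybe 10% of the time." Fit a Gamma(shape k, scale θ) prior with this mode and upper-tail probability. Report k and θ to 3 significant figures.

k ≈ 6.04, θ ≈ 122

Gamma(k,θ) with k>1 has mode (k−1)θ, so θ = 616/(k−1).
Need P(X < 1140) = 0.9 with θ tied to k this way. Start at k = 2, θ = 616: P(X<1140) ≈ 0.552.
Too low — raise k to concentrate. Iterating converges to k ≈ 6.04.
Then θ = 616/(6.04−1) ≈ 122.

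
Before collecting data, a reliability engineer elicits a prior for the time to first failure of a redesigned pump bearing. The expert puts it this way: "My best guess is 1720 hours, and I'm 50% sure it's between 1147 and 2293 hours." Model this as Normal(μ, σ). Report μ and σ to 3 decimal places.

A symmetric 50% interval runs μ ± z·σ with z = 0.6745.
Half-width = 573, so σ = 573/0.6745 = 849.531.
μ is the stated best guess, 1720.000.

μ = 1720.000, σ = 849.531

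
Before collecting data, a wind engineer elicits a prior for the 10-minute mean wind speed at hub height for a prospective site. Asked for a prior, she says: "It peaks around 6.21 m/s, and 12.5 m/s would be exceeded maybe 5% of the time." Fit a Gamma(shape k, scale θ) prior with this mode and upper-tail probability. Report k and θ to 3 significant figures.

k ≈ 6.66, θ ≈ 1.1

Gamma(k,θ) with k>1 has mode (k−1)θ, so θ = 6.21/(k−1).
Need P(X < 12.5) = 0.95 with θ tied to k this way. Start at k = 2, θ = 6.21: P(X<12.5) ≈ 0.597.
Too low — raise k to concentrate. Iterating converges to k ≈ 6.66.
Then θ = 6.21/(6.66−1) ≈ 1.1.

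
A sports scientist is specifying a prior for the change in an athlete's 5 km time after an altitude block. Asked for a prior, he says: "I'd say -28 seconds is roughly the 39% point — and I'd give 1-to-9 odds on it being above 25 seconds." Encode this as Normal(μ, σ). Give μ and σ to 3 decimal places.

μ = -18.516, σ = 33.955

For Normal(μ,σ), the p-quantile is μ + z_p·σ. Here z_{0.39} = -0.2793, z_{0.9} = 1.282.
So -28 = μ − 0.2793σ and 25 = μ + 1.282σ.
Subtracting: σ = (25 − -28)/(1.282 − (-0.2793)) = 33.955.
Then μ = -28 − (-0.2793)·33.955 = -18.516.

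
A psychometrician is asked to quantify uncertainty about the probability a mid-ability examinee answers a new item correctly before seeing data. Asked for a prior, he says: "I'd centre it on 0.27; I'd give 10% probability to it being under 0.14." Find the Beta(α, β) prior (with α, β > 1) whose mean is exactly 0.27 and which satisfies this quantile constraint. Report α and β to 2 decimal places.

With mean 0.27 fixed, write α = 0.27s, β = 0.73s where s = α+β.
Need P(θ < 0.14) = 0.1 under Beta(0.27s, 0.73s). Normal approximation: (q−m)/√(m(1−m)/s) ≈ z_{0.1} = -1.28, so s ≈ 0.27·0.73·(-1.28)²/(0.14−0.27)² = 19.2.
At s = 19.2: P(θ<0.14) ≈ 0.083. Adjusting to match 0.1 gives s ≈ 16.72.
So α = 0.27·16.72 ≈ 4.51, β = 0.73·16.72 ≈ 12.20.

α ≈ 4.51, β ≈ 12.20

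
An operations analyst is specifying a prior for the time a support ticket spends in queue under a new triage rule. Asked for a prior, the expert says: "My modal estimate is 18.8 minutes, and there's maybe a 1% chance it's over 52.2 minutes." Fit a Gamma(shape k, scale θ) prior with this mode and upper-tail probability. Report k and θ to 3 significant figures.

k ≈ 5.4, θ ≈ 4.28

Gamma(k,θ) with k>1 has mode (k−1)θ, so θ = 18.8/(k−1).
Need P(X < 52.2) = 0.99 with θ tied to k this way. Start at k = 2, θ = 18.8: P(X<52.2) ≈ 0.765.
Too low — raise k to concentrate. Iterating converges to k ≈ 5.4.
Then θ = 18.8/(5.4−1) ≈ 4.28.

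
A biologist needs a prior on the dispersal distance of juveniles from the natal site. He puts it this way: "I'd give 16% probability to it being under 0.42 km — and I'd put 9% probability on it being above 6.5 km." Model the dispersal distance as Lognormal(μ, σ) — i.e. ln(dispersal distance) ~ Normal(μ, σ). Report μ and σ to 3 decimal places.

If T ~ Lognormal(μ,σ) then ln T ~ Normal(μ,σ), so the p-quantile of ln T is μ + z_p·σ.
ln(0.42) = -0.8675 and ln(6.5) = 1.872; z_{0.16} = -0.9945, z_{0.91} = 1.341.
σ = (1.872 − -0.8675)/(1.341 − (-0.9945)) = 1.173.
μ = -0.8675 − (-0.9945)·1.173 = 0.299.

μ ≈ 0.299, σ ≈ 1.173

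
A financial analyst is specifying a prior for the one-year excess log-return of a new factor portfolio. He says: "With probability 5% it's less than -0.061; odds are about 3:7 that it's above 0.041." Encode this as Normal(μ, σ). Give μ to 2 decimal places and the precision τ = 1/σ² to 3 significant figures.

The p-quantile of Normal(μ,σ) is μ + z_p·σ, with z_{0.05} = -1.645 and z_{0.7} = 0.5244.
Eliminate σ: μ = (z₂·x₁ − z₁·x₂)/(z₂ − z₁) = (0.5244·-0.061 − (-1.645)·0.041)/2.169 = 0.02.
Then σ = (x₂ − x₁)/(z₂ − z₁) = (0.041 − -0.061)/2.169 = 0.05.
Precision τ = 1/σ² = 1/0.04702² = 452.

μ = 0.02, τ = 452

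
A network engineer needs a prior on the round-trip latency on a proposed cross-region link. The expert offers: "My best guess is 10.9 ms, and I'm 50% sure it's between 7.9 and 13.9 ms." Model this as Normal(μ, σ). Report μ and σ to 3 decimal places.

A symmetric 50% interval runs μ ± z·σ with z = 0.6745.
Half-width = 3, so σ = 3/0.6745 = 4.448.
μ is the stated best guess, 10.900.

μ = 10.900, σ = 4.448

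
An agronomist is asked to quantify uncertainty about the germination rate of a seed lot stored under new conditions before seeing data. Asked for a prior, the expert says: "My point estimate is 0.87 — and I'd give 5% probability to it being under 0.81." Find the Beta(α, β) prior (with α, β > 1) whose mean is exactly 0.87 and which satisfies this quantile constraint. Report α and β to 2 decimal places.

With mean 0.87 fixed, write α = 0.87s, β = 0.13s where s = α+β.
Need P(θ < 0.81) = 0.05 under Beta(0.87s, 0.13s). Normal approximation: (q−m)/√(m(1−m)/s) ≈ z_{0.05} = -1.64, so s ≈ 0.87·0.13·(-1.64)²/(0.81−0.87)² = 85.0.
At s = 85.0: P(θ<0.81) ≈ 0.061. Adjusting to match 0.05 gives s ≈ 96.80.
So α = 0.87·96.80 ≈ 84.22, β = 0.13·96.80 ≈ 12.58.

α ≈ 84.22, β ≈ 12.58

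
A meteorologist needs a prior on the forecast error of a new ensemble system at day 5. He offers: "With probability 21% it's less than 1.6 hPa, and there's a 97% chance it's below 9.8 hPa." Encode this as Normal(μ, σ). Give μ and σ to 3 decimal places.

The p-quantile of Normal(μ,σ) is μ + z_p·σ, with z_{0.21} = -0.8064 and z_{0.97} = 1.881.
Eliminate σ: μ = (z₂·x₁ − z₁·x₂)/(z₂ − z₁) = (1.881·1.6 − (-0.8064)·9.8)/2.687 = 4.061.
Then σ = (x₂ − x₁)/(z₂ − z₁) = (9.8 − 1.6)/2.687 = 3.051.

μ = 4.061, σ = 3.051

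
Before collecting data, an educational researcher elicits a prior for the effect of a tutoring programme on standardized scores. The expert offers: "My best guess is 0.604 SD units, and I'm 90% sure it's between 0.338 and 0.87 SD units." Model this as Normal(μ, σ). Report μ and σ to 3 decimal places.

μ = 0.604, σ = 0.162

A symmetric 90% interval runs μ ± z·σ with z = 1.645.
Half-width = 0.266, so σ = 0.266/1.645 = 0.162.
μ is the stated best guess, 0.604.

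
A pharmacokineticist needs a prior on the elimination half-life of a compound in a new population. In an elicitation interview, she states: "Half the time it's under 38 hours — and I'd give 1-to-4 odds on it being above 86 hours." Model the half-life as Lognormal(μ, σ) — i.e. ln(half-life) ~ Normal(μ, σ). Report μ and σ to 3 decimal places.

μ ≈ 3.638, σ ≈ 0.970

If T ~ Lognormal(μ,σ) then ln T ~ Normal(μ,σ), so the p-quantile of ln T is μ + z_p·σ.
ln(38) = 3.638 and ln(86) = 4.454; z_{0.5} = 0, z_{0.8} = 0.8416.
σ = (4.454 − 3.638)/(0.8416 − (0)) = 0.970.
μ = 3.638 − (0)·0.970 = 3.638.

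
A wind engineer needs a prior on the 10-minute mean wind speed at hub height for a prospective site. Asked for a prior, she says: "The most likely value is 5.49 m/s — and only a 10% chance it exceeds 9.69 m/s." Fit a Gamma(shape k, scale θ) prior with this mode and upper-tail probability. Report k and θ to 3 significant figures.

k ≈ 6.89, θ ≈ 0.932

Gamma(k,θ) with k>1 has mode (k−1)θ, so θ = 5.49/(k−1).
Need P(X < 9.69) = 0.9 with θ tied to k this way. Start at k = 2, θ = 5.49: P(X<9.69) ≈ 0.527.
Too low — raise k to concentrate. Iterating converges to k ≈ 6.89.
Then θ = 5.49/(6.89−1) ≈ 0.932.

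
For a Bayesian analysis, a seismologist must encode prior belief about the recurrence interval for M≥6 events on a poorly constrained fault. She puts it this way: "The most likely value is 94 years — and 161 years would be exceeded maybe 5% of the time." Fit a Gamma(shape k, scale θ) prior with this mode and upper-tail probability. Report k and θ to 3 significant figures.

k ≈ 10.6, θ ≈ 9.75

Gamma(k,θ) with k>1 has mode (k−1)θ, so θ = 94/(k−1).
Need P(X < 161) = 0.95 with θ tied to k this way. Start at k = 2, θ = 94: P(X<161) ≈ 0.511.
Too low — raise k to concentrate. Iterating converges to k ≈ 10.6.
Then θ = 94/(10.6−1) ≈ 9.75.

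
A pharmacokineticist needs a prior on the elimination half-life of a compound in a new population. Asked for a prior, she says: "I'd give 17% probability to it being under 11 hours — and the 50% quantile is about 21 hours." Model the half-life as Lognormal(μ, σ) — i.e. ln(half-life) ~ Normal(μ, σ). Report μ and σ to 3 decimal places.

If T ~ Lognormal(μ,σ) then ln T ~ Normal(μ,σ), so the p-quantile of ln T is μ + z_p·σ.
ln(11) = 2.398 and ln(21) = 3.045; z_{0.17} = -0.9542, z_{0.5} = 0.
σ = (3.045 − 2.398)/(0 − (-0.9542)) = 0.678.
μ = 2.398 − (-0.9542)·0.678 = 3.045.

μ ≈ 3.045, σ ≈ 0.678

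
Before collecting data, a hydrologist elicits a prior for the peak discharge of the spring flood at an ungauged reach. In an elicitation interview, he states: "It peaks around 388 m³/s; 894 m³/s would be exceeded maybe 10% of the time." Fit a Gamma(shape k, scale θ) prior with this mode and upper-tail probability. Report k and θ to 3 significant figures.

k ≈ 3.76, θ ≈ 141

Gamma(k,θ) with k>1 has mode (k−1)θ, so θ = 388/(k−1).
Need P(X < 894) = 0.9 with θ tied to k this way. Start at k = 2, θ = 388: P(X<894) ≈ 0.670.
Too low — raise k to concentrate. Iterating converges to k ≈ 3.76.
Then θ = 388/(3.76−1) ≈ 141.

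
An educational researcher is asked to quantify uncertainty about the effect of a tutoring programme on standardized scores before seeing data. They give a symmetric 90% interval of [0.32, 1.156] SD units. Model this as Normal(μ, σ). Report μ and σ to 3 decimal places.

μ = 0.738, σ = 0.254

A symmetric 90% interval runs μ ± z·σ with z = 1.645.
Half-width = 0.418, so σ = 0.418/1.645 = 0.254.
μ is the interval midpoint, 0.738.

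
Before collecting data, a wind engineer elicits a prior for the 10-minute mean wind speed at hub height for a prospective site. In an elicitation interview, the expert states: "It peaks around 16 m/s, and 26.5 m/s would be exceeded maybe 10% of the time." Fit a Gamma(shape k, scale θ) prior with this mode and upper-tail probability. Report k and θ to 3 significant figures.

Gamma(k,θ) with k>1 has mode (k−1)θ, so θ = 16/(k−1).
Need P(X < 26.5) = 0.9 with θ tied to k this way. Start at k = 2, θ = 16: P(X<26.5) ≈ 0.493.
Too low — raise k to concentrate. Iterating converges to k ≈ 8.41.
Then θ = 16/(8.41−1) ≈ 2.16.

k ≈ 8.41, θ ≈ 2.16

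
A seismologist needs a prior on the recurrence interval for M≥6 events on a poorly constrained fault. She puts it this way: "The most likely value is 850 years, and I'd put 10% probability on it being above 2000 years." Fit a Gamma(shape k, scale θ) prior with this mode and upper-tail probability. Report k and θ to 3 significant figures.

k ≈ 3.63, θ ≈ 324

Gamma(k,θ) with k>1 has mode (k−1)θ, so θ = 850/(k−1).
Need P(X < 2000) = 0.9 with θ tied to k this way. Start at k = 2, θ = 850: P(X<2000) ≈ 0.681.
Too low — raise k to concentrate. Iterating converges to k ≈ 3.63.
Then θ = 850/(3.63−1) ≈ 324.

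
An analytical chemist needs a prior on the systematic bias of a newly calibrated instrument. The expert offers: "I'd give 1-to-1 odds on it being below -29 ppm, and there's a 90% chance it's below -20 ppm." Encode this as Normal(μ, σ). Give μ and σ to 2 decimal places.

For Normal(μ,σ), the p-quantile is μ + z_p·σ. Here z_{0.5} = 0, z_{0.9} = 1.282.
So -29 = μ + 0σ and -20 = μ + 1.282σ.
Subtracting: σ = (-20 − -29)/(1.282 − (0)) = 7.02.
Then μ = -29 − (0)·7.02 = -29.00.

μ = -29.00, σ = 7.02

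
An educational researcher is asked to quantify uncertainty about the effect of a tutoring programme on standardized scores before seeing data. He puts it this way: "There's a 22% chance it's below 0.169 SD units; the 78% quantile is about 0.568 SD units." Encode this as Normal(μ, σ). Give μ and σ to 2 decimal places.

For Normal(μ,σ), the p-quantile is μ + z_p·σ. Here z_{0.22} = -0.7722, z_{0.78} = 0.7722.
So 0.169 = μ − 0.7722σ and 0.568 = μ + 0.7722σ.
Subtracting: σ = (0.568 − 0.169)/(0.7722 − (-0.7722)) = 0.26.
Then μ = 0.169 − (-0.7722)·0.26 = 0.37.

μ = 0.37, σ = 0.26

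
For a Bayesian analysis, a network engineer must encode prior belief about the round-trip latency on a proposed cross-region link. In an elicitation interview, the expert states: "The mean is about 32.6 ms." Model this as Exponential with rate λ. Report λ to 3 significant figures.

λ ≈ 0.0307

Exponential mean = 1/λ, so λ = 1/32.6 = 0.0307.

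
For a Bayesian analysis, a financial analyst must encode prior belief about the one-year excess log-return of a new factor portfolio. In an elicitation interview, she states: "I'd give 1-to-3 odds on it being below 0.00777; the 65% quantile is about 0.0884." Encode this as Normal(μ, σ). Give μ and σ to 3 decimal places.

μ = 0.059, σ = 0.076

For Normal(μ,σ), the p-quantile is μ + z_p·σ. Here z_{0.25} = -0.6745, z_{0.65} = 0.3853.
So 0.00777 = μ − 0.6745σ and 0.0884 = μ + 0.3853σ.
Subtracting: σ = (0.0884 − 0.00777)/(0.3853 − (-0.6745)) = 0.076.
Then μ = 0.00777 − (-0.6745)·0.076 = 0.059.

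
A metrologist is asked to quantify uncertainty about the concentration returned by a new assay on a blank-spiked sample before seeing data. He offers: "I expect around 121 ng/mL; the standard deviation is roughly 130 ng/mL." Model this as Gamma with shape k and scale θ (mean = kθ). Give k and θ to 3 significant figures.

For Gamma(k, scale θ): mean = kθ, variance = kθ², so CV = 1/√k.
CV = SD/mean = 130/121 = 1.074, hence k = 1/CV² = 0.866.
Then θ = mean/k = 121/0.866 = 140.

k ≈ 0.866, θ ≈ 140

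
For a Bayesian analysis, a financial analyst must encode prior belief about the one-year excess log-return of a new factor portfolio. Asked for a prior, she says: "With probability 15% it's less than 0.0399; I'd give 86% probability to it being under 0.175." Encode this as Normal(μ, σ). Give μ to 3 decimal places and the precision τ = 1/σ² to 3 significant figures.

μ = 0.106, τ = 245

For Normal(μ,σ), the p-quantile is μ + z_p·σ. Here z_{0.15} = -1.036, z_{0.86} = 1.08.
So 0.0399 = μ − 1.036σ and 0.175 = μ + 1.08σ.
Subtracting: σ = (0.175 − 0.0399)/(1.08 − (-1.036)) = 0.064.
Then μ = 0.0399 − (-1.036)·0.064 = 0.106.
Precision τ = 1/σ² = 1/0.06382² = 245.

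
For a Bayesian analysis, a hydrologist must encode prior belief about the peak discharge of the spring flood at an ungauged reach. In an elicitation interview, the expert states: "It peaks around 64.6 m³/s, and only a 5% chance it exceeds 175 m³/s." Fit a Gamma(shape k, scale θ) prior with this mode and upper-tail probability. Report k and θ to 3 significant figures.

Gamma(k,θ) with k>1 has mode (k−1)θ, so θ = 64.6/(k−1).
Need P(X < 175) = 0.95 with θ tied to k this way. Start at k = 2, θ = 64.6: P(X<175) ≈ 0.753.
Too low — raise k to concentrate. Iterating converges to k ≈ 3.71.
Then θ = 64.6/(3.71−1) ≈ 23.9.

k ≈ 3.71, θ ≈ 23.9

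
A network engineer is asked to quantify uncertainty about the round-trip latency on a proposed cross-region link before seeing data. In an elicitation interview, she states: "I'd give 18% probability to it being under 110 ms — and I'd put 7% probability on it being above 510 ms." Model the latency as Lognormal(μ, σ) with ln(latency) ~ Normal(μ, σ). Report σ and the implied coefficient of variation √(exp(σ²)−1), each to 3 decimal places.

If T ~ Lognormal(μ,σ) then ln T ~ Normal(μ,σ), so the p-quantile of ln T is μ + z_p·σ.
ln(110) = 4.7 and ln(510) = 6.234; z_{0.18} = -0.9154, z_{0.93} = 1.476.
σ = (6.234 − 4.7)/(1.476 − (-0.9154)) = 0.642.
μ = 4.7 − (-0.9154)·0.642 = 5.288.
CV = √(exp(σ²)−1) = √(exp(0.4115)−1) = 0.714.

σ ≈ 0.642, CV ≈ 0.714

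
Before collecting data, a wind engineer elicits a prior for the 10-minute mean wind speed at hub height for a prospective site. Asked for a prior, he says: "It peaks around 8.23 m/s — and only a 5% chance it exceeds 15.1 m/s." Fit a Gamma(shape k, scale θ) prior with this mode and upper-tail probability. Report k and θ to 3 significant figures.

Gamma(k,θ) with k>1 has mode (k−1)θ, so θ = 8.23/(k−1).
Need P(X < 15.1) = 0.95 with θ tied to k this way. Start at k = 2, θ = 8.23: P(X<15.1) ≈ 0.547.
Too low — raise k to concentrate. Iterating converges to k ≈ 8.56.
Then θ = 8.23/(8.56−1) ≈ 1.09.

k ≈ 8.56, θ ≈ 1.09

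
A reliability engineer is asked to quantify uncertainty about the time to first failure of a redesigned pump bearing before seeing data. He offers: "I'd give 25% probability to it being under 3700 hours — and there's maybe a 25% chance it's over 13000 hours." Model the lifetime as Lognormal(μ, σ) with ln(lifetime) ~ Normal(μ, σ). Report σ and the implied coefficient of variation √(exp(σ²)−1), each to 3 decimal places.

If T ~ Lognormal(μ,σ) then ln T ~ Normal(μ,σ), so the p-quantile of ln T is μ + z_p·σ.
ln(3700) = 8.216 and ln(13000) = 9.473; z_{0.25} = -0.6745, z_{0.75} = 0.6745.
σ = (9.473 − 8.216)/(0.6745 − (-0.6745)) = 0.932.
μ = 8.216 − (-0.6745)·0.932 = 8.844.
CV = √(exp(σ²)−1) = √(exp(0.8678)−1) = 1.175.

σ ≈ 0.932, CV ≈ 1.175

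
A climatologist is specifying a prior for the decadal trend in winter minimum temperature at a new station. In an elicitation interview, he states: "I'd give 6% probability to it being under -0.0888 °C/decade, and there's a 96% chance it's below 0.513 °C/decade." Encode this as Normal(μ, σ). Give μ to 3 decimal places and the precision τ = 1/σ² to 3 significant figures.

μ = 0.194, τ = 30.2

For Normal(μ,σ), the p-quantile is μ + z_p·σ. Here z_{0.06} = -1.555, z_{0.96} = 1.751.
So -0.0888 = μ − 1.555σ and 0.513 = μ + 1.751σ.
Subtracting: σ = (0.513 − -0.0888)/(1.751 − (-1.555)) = 0.182.
Then μ = -0.0888 − (-1.555)·0.182 = 0.194.
Precision τ = 1/σ² = 1/0.1821² = 30.2.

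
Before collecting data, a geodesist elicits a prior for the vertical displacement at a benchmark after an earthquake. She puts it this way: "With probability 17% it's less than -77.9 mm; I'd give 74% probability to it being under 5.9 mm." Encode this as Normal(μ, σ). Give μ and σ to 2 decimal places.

The p-quantile of Normal(μ,σ) is μ + z_p·σ, with z_{0.17} = -0.9542 and z_{0.74} = 0.6433.
Eliminate σ: μ = (z₂·x₁ − z₁·x₂)/(z₂ − z₁) = (0.6433·-77.9 − (-0.9542)·5.9)/1.598 = -27.85.
Then σ = (x₂ − x₁)/(z₂ − z₁) = (5.9 − -77.9)/1.598 = 52.46.

μ = -27.85, σ = 52.46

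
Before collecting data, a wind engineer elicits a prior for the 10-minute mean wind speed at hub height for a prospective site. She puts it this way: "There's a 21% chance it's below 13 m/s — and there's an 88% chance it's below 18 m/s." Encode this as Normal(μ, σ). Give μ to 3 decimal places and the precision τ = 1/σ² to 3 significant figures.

For Normal(μ,σ), the p-quantile is μ + z_p·σ. Here z_{0.21} = -0.8064, z_{0.88} = 1.175.
So 13 = μ − 0.8064σ and 18 = μ + 1.175σ.
Subtracting: σ = (18 − 13)/(1.175 − (-0.8064)) = 2.523.
Then μ = 13 − (-0.8064)·2.523 = 15.035.
Precision τ = 1/σ² = 1/2.523² = 0.157.

μ = 15.035, τ = 0.157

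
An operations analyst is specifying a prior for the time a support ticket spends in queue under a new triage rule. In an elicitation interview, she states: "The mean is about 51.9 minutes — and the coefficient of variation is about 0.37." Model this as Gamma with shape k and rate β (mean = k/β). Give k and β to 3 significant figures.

k ≈ 7.3, β ≈ 0.141

For Gamma(k, rate β): mean = k/β, variance = k/β², so CV = 1/√k.
CV = 0.37, hence k = 1/CV² = 7.3.
Then β = k/mean = 7.3/51.9 = 0.141.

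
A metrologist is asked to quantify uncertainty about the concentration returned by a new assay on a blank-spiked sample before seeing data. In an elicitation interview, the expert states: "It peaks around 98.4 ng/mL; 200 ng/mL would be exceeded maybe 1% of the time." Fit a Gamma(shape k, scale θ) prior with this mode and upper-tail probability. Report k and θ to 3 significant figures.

k ≈ 10.7, θ ≈ 10.1

Gamma(k,θ) with k>1 has mode (k−1)θ, so θ = 98.4/(k−1).
Need P(X < 200) = 0.99 with θ tied to k this way. Start at k = 2, θ = 98.4: P(X<200) ≈ 0.603.
Too low — raise k to concentrate. Iterating converges to k ≈ 10.7.
Then θ = 98.4/(10.7−1) ≈ 10.1.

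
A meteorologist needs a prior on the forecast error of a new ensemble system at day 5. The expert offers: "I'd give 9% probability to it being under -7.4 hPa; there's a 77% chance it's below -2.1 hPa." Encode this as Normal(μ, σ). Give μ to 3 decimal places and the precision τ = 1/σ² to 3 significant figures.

μ = -3.983, τ = 0.154

For Normal(μ,σ), the p-quantile is μ + z_p·σ. Here z_{0.09} = -1.341, z_{0.77} = 0.7388.
So -7.4 = μ − 1.341σ and -2.1 = μ + 0.7388σ.
Subtracting: σ = (-2.1 − -7.4)/(0.7388 − (-1.341)) = 2.549.
Then μ = -7.4 − (-1.341)·2.549 = -3.983.
Precision τ = 1/σ² = 1/2.549² = 0.154.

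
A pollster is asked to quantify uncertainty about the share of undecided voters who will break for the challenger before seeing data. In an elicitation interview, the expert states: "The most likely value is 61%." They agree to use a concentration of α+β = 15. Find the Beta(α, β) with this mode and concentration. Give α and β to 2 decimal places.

For α,β > 1 the Beta mode is (α−1)/(α+β−2). With α+β = 15, the mode is (α−1)/13.
Set (α−1)/13 = 0.61 → α = 1 + 0.61·13 = 8.93.
β = 15 − α = 6.07.

α = 8.93, β = 6.07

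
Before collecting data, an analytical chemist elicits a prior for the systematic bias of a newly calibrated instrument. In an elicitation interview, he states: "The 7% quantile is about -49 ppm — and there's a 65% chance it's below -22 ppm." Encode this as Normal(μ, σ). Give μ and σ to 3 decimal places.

The p-quantile of Normal(μ,σ) is μ + z_p·σ, with z_{0.07} = -1.476 and z_{0.65} = 0.3853.
Eliminate σ: μ = (z₂·x₁ − z₁·x₂)/(z₂ − z₁) = (0.3853·-49 − (-1.476)·-22)/1.861 = -27.590.
Then σ = (x₂ − x₁)/(z₂ − z₁) = (-22 − -49)/1.861 = 14.507.

μ = -27.590, σ = 14.507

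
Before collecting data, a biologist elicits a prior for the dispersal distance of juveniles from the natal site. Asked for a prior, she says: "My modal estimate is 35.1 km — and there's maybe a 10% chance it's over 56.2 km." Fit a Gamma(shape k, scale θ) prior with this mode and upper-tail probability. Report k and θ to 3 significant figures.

Gamma(k,θ) with k>1 has mode (k−1)θ, so θ = 35.1/(k−1).
Need P(X < 56.2) = 0.9 with θ tied to k this way. Start at k = 2, θ = 35.1: P(X<56.2) ≈ 0.475.
Too low — raise k to concentrate. Iterating converges to k ≈ 9.48.
Then θ = 35.1/(9.48−1) ≈ 4.14.

k ≈ 9.48, θ ≈ 4.14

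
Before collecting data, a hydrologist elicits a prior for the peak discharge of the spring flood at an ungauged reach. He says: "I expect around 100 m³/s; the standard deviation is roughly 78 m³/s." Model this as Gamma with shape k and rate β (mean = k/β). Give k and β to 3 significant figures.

k ≈ 1.64, β ≈ 0.0164

For Gamma(k, rate β): mean = k/β, variance = k/β², so CV = 1/√k.
CV = SD/mean = 78/100 = 0.78, hence k = 1/CV² = 1.64.
Then β = k/mean = 1.64/100 = 0.0164.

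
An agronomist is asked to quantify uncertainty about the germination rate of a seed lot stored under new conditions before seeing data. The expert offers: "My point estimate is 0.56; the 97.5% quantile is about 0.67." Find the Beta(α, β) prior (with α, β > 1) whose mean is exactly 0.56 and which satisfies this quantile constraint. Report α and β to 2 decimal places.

With mean 0.56 fixed, write α = 0.56s, β = 0.44s where s = α+β.
Need P(θ < 0.67) = 0.975 under Beta(0.56s, 0.44s). Normal approximation: (q−m)/√(m(1−m)/s) ≈ z_{0.975} = 1.96, so s ≈ 0.56·0.44·(1.96)²/(0.67−0.56)² = 78.2.
At s = 78.2: P(θ<0.67) ≈ 0.978. Adjusting to match 0.975 gives s ≈ 74.65.
So α = 0.56·74.65 ≈ 41.81, β = 0.44·74.65 ≈ 32.85.

α ≈ 41.81, β ≈ 32.85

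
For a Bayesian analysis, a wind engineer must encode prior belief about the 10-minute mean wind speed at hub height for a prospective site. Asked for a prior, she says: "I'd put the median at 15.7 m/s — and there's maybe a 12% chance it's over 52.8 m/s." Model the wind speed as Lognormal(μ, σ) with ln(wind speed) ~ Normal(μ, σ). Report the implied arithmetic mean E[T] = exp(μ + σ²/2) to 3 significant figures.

If T ~ Lognormal(μ,σ) then ln T ~ Normal(μ,σ), so the p-quantile of ln T is μ + z_p·σ.
ln(15.7) = 2.754 and ln(52.8) = 3.967; z_{0.5} = 0, z_{0.88} = 1.175.
σ = (3.967 − 2.754)/(1.175 − (0)) = 1.032.
μ = 2.754 − (0)·1.032 = 2.754.
E[T] = exp(μ + σ²/2) = exp(2.754 + 0.5327) = 26.7 m/s.

E[T] ≈ 26.7 m/s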